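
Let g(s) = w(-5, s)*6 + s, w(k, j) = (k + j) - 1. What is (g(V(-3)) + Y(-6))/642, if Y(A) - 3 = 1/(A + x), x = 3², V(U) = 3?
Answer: -35/1926 ≈ -0.018172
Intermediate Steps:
w(k, j) = -1 + j + k (w(k, j) = (j + k) - 1 = -1 + j + k)
x = 9
Y(A) = 3 + 1/(9 + A) (Y(A) = 3 + 1/(A + 9) = 3 + 1/(9 + A))
g(s) = -36 + 7*s (g(s) = (-1 + s - 5)*6 + s = (-6 + s)*6 + s = (-36 + 6*s) + s = -36 + 7*s)
(g(V(-3)) + Y(-6))/642 = ((-36 + 7*3) + (28 + 3*(-6))/(9 - 6))/642 = ((-36 + 21) + (28 - 18)/3)*(1/642) = (-15 + (⅓)*10)*(1/642) = (-15 + 10/3)*(1/642) = -35/3*1/642 = -35/1926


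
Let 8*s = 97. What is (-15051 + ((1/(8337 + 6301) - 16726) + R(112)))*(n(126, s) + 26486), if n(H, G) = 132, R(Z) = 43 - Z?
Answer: -6204146690823/7319 ≈ -8.4768e+8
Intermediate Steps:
s = 97/8 (s = (⅛)*97 = 97/8 ≈ 12.125)
(-15051 + ((1/(8337 + 6301) - 16726) + R(112)))*(n(126, s) + 26486) = (-15051 + ((1/(8337 + 6301) - 16726) + (43 - 1*112)))*(132 + 26486) = (-15051 + ((1/14638 - 16726) + (43 - 112)))*26618 = (-15051 + ((1/14638 - 16726) - 69))*26618 = (-15051 + (-244835187/14638 - 69))*26618 = (-15051 - 245845209/14638)*26618 = -466161747/14638*26618 = -6204146690823/7319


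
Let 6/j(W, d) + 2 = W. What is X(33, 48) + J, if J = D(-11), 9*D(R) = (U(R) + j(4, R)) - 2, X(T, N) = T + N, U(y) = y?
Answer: 719/9 ≈ 79.889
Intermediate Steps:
j(W, d) = 6/(-2 + W)
X(T, N) = N + T
D(R) = ⅑ + R/9 (D(R) = ((R + 6/(-2 + 4)) - 2)/9 = ((R + 6/2) - 2)/9 = ((R + 6*(½)) - 2)/9 = ((R + 3) - 2)/9 = ((3 + R) - 2)/9 = (1 + R)/9 = ⅑ + R/9)
J = -10/9 (J = ⅑ + (⅑)*(-11) = ⅑ - 11/9 = -10/9 ≈ -1.1111)
X(33, 48) + J = (48 + 33) - 10/9 = 81 - 10/9 = 719/9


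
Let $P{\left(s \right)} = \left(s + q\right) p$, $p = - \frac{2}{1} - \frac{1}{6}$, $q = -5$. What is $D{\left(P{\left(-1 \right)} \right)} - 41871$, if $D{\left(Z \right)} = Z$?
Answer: $-41858$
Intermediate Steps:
$p = - \frac{13}{6}$ ($p = \left(-2\right) 1 - \frac{1}{6} = -2 - \frac{1}{6} = - \frac{13}{6} \approx -2.1667$)
$P{\left(s \right)} = \frac{65}{6} - \frac{13 s}{6}$ ($P{\left(s \right)} = \left(s - 5\right) \left(- \frac{13}{6}\right) = \left(-5 + s\right) \left(- \frac{13}{6}\right) = \frac{65}{6} - \frac{13 s}{6}$)
$D{\left(P{\left(-1 \right)} \right)} - 41871 = \left(\frac{65}{6} - - \frac{13}{6}\right) - 41871 = \left(\frac{65}{6} + \frac{13}{6}\right) - 41871 = 13 - 41871 = -41858$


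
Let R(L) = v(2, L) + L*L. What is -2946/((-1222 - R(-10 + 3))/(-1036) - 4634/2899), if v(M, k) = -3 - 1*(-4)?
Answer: 1105988793/139162 ≈ 7947.5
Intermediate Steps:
v(M, k) = 1 (v(M, k) = -3 + 4 = 1)
R(L) = 1 + L² (R(L) = 1 + L*L = 1 + L²)
-2946/((-1222 - R(-10 + 3))/(-1036) - 4634/2899) = -2946/((-1222 - (1 + (-10 + 3)²))/(-1036) - 4634/2899) = -2946/((-1222 - (1 + (-7)²))*(-1/1036) - 4634*1/2899) = -2946/((-1222 - (1 + 49))*(-1/1036) - 4634/2899) = -2946/((-1222 - 1*50)*(-1/1036) - 4634/2899) = -2946/((-1222 - 50)*(-1/1036) - 4634/2899) = -2946/(-1272*(-1/1036) - 4634/2899) = -2946/(318/259 - 4634/2899) = -2946/(-278324/750841) = -2946*(-750841/278324) = 1105988793/139162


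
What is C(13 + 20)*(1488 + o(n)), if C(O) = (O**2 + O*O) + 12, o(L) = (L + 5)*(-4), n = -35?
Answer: 3521520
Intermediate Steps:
o(L) = -20 - 4*L (o(L) = (5 + L)*(-4) = -20 - 4*L)
C(O) = 12 + 2*O**2 (C(O) = (O**2 + O**2) + 12 = 2*O**2 + 12 = 12 + 2*O**2)
C(13 + 20)*(1488 + o(n)) = (12 + 2*(13 + 20)**2)*(1488 + (-20 - 4*(-35))) = (12 + 2*33**2)*(1488 + (-20 + 140)) = (12 + 2*1089)*(1488 + 120) = (12 + 2178)*1608 = 2190*1608 = 3521520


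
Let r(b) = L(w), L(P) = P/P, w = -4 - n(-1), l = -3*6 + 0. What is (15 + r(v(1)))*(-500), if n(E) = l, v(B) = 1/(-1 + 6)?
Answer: -8000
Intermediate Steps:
v(B) = 1/5
l = -18 (l = -18 + 0 = -18)
n(E) = -18
w = 14 (w = -4 - 1*(-18) = -4 + 18 = 14)
L(P) = 1
r(b) = 1
(15 + r(v(1)))*(-500) = (15 + 1)*(-500) = 16*(-500) = -8000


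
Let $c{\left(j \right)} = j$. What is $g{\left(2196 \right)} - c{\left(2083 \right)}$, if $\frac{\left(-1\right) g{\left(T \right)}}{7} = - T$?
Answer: $13289$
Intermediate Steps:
$g{\left(T \right)} = 7 T$ ($g{\left(T \right)} = - 7 \left(- T\right) = 7 T$)
$g{\left(2196 \right)} - c{\left(2083 \right)} = 7 \cdot 2196 - 2083 = 15372 - 2083 = 13289$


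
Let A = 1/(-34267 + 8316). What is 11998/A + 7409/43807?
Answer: -13639751805677/43807 ≈ -3.1136e+8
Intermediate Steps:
A = -1/25951 (A = 1/(-25951) = -1/25951 ≈ -3.8534e-5)
11998/A + 7409/43807 = 11998/(-1/25951) + 7409/43807 = 11998*(-25951) + 7409*(1/43807) = -311360098 + 7409/43807 = -13639751805677/43807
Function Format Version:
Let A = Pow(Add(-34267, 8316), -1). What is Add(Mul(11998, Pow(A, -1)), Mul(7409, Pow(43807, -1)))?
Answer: Rational(-13639751805677, 43807) ≈ -3.1136e+8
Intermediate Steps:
A = Rational(-1, 25951) (A = Pow(-25951, -1) = Rational(-1, 25951) ≈ -3.8534e-5)
Add(Mul(11998, Pow(A, -1)), Mul(7409, Pow(43807, -1))) = Add(Mul(11998, Pow(Rational(-1, 25951), -1)), Mul(7409, Pow(43807, -1))) = Add(Mul(11998, -25951), Mul(7409, Rational(1, 43807))) = Add(-311360098, Rational(7409, 43807)) = Rational(-13639751805677, 43807)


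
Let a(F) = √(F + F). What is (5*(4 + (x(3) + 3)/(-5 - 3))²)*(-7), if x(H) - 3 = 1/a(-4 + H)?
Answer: -47285/128 - 455*I*√2/32 ≈ -369.41 - 20.108*I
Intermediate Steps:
a(F) = √2*√F (a(F) = √(2*F) = √2*√F)
x(H) = 3 + √2/(2*√(-4 + H)) (x(H) = 3 + 1/(√2*√(-4 + H)) = 3 + √2/(2*√(-4 + H)))
(5*(4 + (x(3) + 3)/(-5 - 3))²)*(-7) = (5*(4 + ((3 + √2/(2*√(-4 + 3))) + 3)/(-5 - 3))²)*(-7) = (5*(4 + ((3 + √2/(2*√(-1))) + 3)/(-8))²)*(-7) = (5*(4 + ((3 + √2*(-I)/2) + 3)*(-⅛))²)*(-7) = (5*(4 + ((3 - I*√2/2) + 3)*(-⅛))²)*(-7) = (5*(4 + (6 - I*√2/2)*(-⅛))²)*(-7) = (5*(4 + (-¾ + I*√2/16))²)*(-7) = (5*(13/4 + I*√2/16)²)*(-7) = -35*(13/4 + I*√2/16)²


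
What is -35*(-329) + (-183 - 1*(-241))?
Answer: 11573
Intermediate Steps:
-35*(-329) + (-183 - 1*(-241)) = 11515 + (-183 + 241) = 11515 + 58 = 11573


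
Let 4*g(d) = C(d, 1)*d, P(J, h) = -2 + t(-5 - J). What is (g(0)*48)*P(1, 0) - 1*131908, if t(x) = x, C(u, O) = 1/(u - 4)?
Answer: -131908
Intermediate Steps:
C(u, O) = 1/(-4 + u)
P(J, h) = -7 - J (P(J, h) = -2 + (-5 - J) = -7 - J)
g(d) = d/(4*(-4 + d)) (g(d) = (d/(-4 + d))/4 = d/(4*(-4 + d)))
(g(0)*48)*P(1, 0) - 1*131908 = (((¼)*0/(-4 + 0))*48)*(-7 - 1*1) - 1*131908 = (((¼)*0/(-4))*48)*(-7 - 1) - 131908 = (((¼)*0*(-¼))*48)*(-8) - 131908 = (0*48)*(-8) - 131908 = 0*(-8) - 131908 = 0 - 131908 = -131908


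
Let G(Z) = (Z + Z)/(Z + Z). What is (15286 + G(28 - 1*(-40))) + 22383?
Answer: 37670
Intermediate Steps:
G(Z) = 1 (G(Z) = (2*Z)/((2*Z)) = (2*Z)*(1/(2*Z)) = 1)
(15286 + G(28 - 1*(-40))) + 22383 = (15286 + 1) + 22383 = 15287 + 22383 = 37670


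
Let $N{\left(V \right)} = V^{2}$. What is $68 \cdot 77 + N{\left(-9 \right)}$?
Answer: $5317$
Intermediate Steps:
$68 \cdot 77 + N{\left(-9 \right)} = 68 \cdot 77 + \left(-9\right)^{2} = 5236 + 81 = 5317$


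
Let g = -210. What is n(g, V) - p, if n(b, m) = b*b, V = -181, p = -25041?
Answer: 69141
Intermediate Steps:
n(b, m) = b**2
n(g, V) - p = (-210)**2 - 1*(-25041) = 44100 + 25041 = 69141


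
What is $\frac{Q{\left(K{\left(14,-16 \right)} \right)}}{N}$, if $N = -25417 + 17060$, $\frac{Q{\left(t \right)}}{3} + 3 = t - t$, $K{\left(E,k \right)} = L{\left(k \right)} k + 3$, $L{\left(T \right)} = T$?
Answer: $\frac{9}{8357} \approx 0.0010769$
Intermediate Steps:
$K{\left(E,k \right)} = 3 + k^{2}$ ($K{\left(E,k \right)} = k k + 3 = k^{2} + 3 = 3 + k^{2}$)
$Q{\left(t \right)} = -9$ ($Q{\left(t \right)} = -9 + 3 \left(t - t\right) = -9 + 3 \cdot 0 = -9 + 0 = -9$)
$N = -8357$
$\frac{Q{\left(K{\left(14,-16 \right)} \right)}}{N} = - \frac{9}{-8357} = \left(-9\right) \left(- \frac{1}{8357}\right) = \frac{9}{8357}$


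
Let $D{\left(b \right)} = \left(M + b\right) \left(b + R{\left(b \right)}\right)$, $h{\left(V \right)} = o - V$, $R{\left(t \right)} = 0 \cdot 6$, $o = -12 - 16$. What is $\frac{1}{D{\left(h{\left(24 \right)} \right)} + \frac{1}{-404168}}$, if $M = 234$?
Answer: $- \frac{404168}{3825045953} \approx -0.00010566$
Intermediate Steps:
$o = -28$ ($o = -12 - 16 = -28$)
$R{\left(t \right)} = 0$
$h{\left(V \right)} = -28 - V$
$D{\left(b \right)} = b \left(234 + b\right)$ ($D{\left(b \right)} = \left(234 + b\right) \left(b + 0\right) = \left(234 + b\right) b = b \left(234 + b\right)$)
$\frac{1}{D{\left(h{\left(24 \right)} \right)} + \frac{1}{-404168}} = \frac{1}{\left(-28 - 24\right) \left(234 - 52\right) + \frac{1}{-404168}} = \frac{1}{\left(-28 - 24\right) \left(234 - 52\right) - \frac{1}{404168}} = \frac{1}{- 52 \left(234 - 52\right) - \frac{1}{404168}} = \frac{1}{\left(-52\right) 182 - \frac{1}{404168}} = \frac{1}{-9464 - \frac{1}{404168}} = \frac{1}{- \frac{3825045953}{404168}} = - \frac{404168}{3825045953}$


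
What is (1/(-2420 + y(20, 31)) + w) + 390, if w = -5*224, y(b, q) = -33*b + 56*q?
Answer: -981121/1344 ≈ -730.00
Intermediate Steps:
w = -1120
(1/(-2420 + y(20, 31)) + w) + 390 = (1/(-2420 + (-33*20 + 56*31)) - 1120) + 390 = (1/(-2420 + (-660 + 1736)) - 1120) + 390 = (1/(-2420 + 1076) - 1120) + 390 = (1/(-1344) - 1120) + 390 = (-1/1344 - 1120) + 390 = -1505281/1344 + 390 = -981121/1344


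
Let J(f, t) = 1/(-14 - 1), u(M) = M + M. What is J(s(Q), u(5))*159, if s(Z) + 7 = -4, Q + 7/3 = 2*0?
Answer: -53/5 ≈ -10.600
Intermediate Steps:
Q = -7/3 (Q = -7/3 + 2*0 = -7/3 + 0 = -7/3 ≈ -2.3333)
s(Z) = -11 (s(Z) = -7 - 4 = -11)
u(M) = 2*M
J(f, t) = -1/15 (J(f, t) = 1/(-15) = -1/15)
J(s(Q), u(5))*159 = -1/15*159 = -53/5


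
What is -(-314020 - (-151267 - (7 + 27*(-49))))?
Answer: 164069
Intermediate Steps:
-(-314020 - (-151267 - (7 + 27*(-49)))) = -(-314020 - (-151267 - (7 - 1323))) = -(-314020 - (-151267 - 1*(-1316))) = -(-314020 - (-151267 + 1316)) = -(-314020 - 1*(-149951)) = -(-314020 + 149951) = -1*(-164069) = 164069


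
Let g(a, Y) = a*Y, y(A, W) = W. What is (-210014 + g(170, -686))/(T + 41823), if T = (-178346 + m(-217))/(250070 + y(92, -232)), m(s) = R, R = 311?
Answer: -27201861764/3482932213 ≈ -7.8100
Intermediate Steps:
m(s) = 311
T = -178035/249838 (T = (-178346 + 311)/(250070 - 232) = -178035/249838 ≈ -0.71260)
g(a, Y) = Y*a
(-210014 + g(170, -686))/(T + 41823) = (-210014 - 686*170)/(-178035/249838 + 41823) = (-210014 - 116620)/(10448796639/249838) = -326634*249838/10448796639 = -27201861764/3482932213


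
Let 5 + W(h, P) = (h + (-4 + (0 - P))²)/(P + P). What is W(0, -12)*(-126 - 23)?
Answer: 3427/3 ≈ 1142.3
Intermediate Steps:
W(h, P) = -5 + (h + (-4 - P)²)/(2*P) (W(h, P) = -5 + (h + (-4 + (0 - P))²)/(P + P) = -5 + (h + (-4 - P)²)/((2*P)) = -5 + (h + (-4 - P)²)*(1/(2*P)) = -5 + (h + (-4 - P)²)/(2*P))
W(0, -12)*(-126 - 23) = ((½)*(0 + (4 - 12)² - 10*(-12))/(-12))*(-126 - 23) = ((½)*(-1/12)*(0 + (-8)² + 120))*(-149) = ((½)*(-1/12)*(0 + 64 + 120))*(-149) = ((½)*(-1/12)*184)*(-149) = -23/3*(-149) = 3427/3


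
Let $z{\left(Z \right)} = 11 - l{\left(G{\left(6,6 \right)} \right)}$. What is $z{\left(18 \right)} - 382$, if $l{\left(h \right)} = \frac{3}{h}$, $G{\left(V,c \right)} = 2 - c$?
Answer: $- \frac{1481}{4} \approx -370.25$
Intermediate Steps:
$z{\left(Z \right)} = \frac{47}{4}$ ($z{\left(Z \right)} = 11 - \frac{3}{2 - 6} = 11 - \frac{3}{-4} = 11 - 3 \left(- \frac{1}{4}\right) = 11 - - \frac{3}{4} = 11 + \frac{3}{4} = \frac{47}{4}$)
$z{\left(18 \right)} - 382 = \frac{47}{4} - 382 = - \frac{1481}{4}$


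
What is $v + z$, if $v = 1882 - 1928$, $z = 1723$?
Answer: $1677$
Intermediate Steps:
$v = -46$
$v + z = -46 + 1723 = 1677$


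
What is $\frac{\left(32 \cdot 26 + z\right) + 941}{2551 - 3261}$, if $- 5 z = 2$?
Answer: $- \frac{8863}{3550} \approx -2.4966$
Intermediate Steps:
$z = - \frac{2}{5}$ ($z = \left(- \frac{1}{5}\right) 2 = - \frac{2}{5} \approx -0.4$)
$\frac{\left(32 \cdot 26 + z\right) + 941}{2551 - 3261} = \frac{\left(32 \cdot 26 - \frac{2}{5}\right) + 941}{2551 - 3261} = \frac{\left(832 - \frac{2}{5}\right) + 941}{-710} = \left(\frac{4158}{5} + 941\right) \left(- \frac{1}{710}\right) = \frac{8863}{5} \left(- \frac{1}{710}\right) = - \frac{8863}{3550}$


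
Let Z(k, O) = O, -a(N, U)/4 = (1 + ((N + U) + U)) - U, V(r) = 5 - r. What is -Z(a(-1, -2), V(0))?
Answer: -5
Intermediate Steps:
a(N, U) = -4 - 4*N - 4*U (a(N, U) = -4*((1 + ((N + U) + U)) - U) = -4*((1 + (N + 2*U)) - U) = -4*((1 + N + 2*U) - U) = -4*(1 + N + U) = -4 - 4*N - 4*U)
-Z(a(-1, -2), V(0)) = -(5 - 1*0) = -(5 + 0) = -1*5 = -5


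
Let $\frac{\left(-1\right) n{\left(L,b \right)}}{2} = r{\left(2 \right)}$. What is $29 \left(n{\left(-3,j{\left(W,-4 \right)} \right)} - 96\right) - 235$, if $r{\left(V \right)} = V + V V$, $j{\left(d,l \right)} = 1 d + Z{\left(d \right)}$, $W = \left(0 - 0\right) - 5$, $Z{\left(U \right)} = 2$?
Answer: $-3367$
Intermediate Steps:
$W = -5$ ($W = \left(0 + 0\right) - 5 = 0 - 5 = -5$)
$j{\left(d,l \right)} = 2 + d$ ($j{\left(d,l \right)} = 1 d + 2 = d + 2 = 2 + d$)
$r{\left(V \right)} = V + V^{2}$
$n{\left(L,b \right)} = -12$ ($n{\left(L,b \right)} = - 2 \cdot 2 \left(1 + 2\right) = - 2 \cdot 2 \cdot 3 = \left(-2\right) 6 = -12$)
$29 \left(n{\left(-3,j{\left(W,-4 \right)} \right)} - 96\right) - 235 = 29 \left(-12 - 96\right) - 235 = 29 \left(-108\right) - 235 = -3132 - 235 = -3367$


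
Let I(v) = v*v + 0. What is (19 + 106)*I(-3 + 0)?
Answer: 1125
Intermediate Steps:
I(v) = v² (I(v) = v² + 0 = v²)
(19 + 106)*I(-3 + 0) = (19 + 106)*(-3 + 0)² = 125*(-3)² = 125*9 = 1125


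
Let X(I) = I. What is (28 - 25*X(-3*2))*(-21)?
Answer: -3738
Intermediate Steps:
(28 - 25*X(-3*2))*(-21) = (28 - (-75)*2)*(-21) = (28 - 25*(-6))*(-21) = (28 + 150)*(-21) = 178*(-21) = -3738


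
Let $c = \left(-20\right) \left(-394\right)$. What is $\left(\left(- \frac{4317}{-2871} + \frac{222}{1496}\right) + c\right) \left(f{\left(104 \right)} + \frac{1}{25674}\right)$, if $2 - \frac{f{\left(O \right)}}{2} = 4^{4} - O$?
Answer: $- \frac{3950507076449411}{1670761224} \approx -2.3645 \cdot 10^{6}$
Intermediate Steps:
$c = 7880$
$f{\left(O \right)} = -508 + 2 O$ ($f{\left(O \right)} = 4 - 2 \left(4^{4} - O\right) = 4 - 2 \left(256 - O\right) = 4 + \left(-512 + 2 O\right) = -508 + 2 O$)
$\left(\left(- \frac{4317}{-2871} + \frac{222}{1496}\right) + c\right) \left(f{\left(104 \right)} + \frac{1}{25674}\right) = \left(\left(- \frac{4317}{-2871} + \frac{222}{1496}\right) + 7880\right) \left(\left(-508 + 2 \cdot 104\right) + \frac{1}{25674}\right) = \left(\left(\left(-4317\right) \left(- \frac{1}{2871}\right) + 222 \cdot \frac{1}{1496}\right) + 7880\right) \left(\left(-508 + 208\right) + \frac{1}{25674}\right) = \left(\left(\frac{1439}{957} + \frac{111}{748}\right) + 7880\right) \left(-300 + \frac{1}{25674}\right) = \left(\frac{107509}{65076} + 7880\right) \left(- \frac{7702199}{25674}\right) = \frac{512906389}{65076} \left(- \frac{7702199}{25674}\right) = - \frac{3950507076449411}{1670761224}$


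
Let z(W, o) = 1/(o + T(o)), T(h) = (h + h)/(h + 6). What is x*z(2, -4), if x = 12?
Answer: -3/2 ≈ -1.5000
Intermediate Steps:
T(h) = 2*h/(6 + h) (T(h) = (2*h)/(6 + h) = 2*h/(6 + h))
z(W, o) = 1/(o + 2*o/(6 + o))
x*z(2, -4) = 12*((6 - 4)/((-4)*(8 - 4))) = 12*(-¼*2/4) = 12*(-¼*¼*2) = 12*(-⅛) = -3/2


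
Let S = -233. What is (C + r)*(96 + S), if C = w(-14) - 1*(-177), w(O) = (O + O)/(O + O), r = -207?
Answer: 3973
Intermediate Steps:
w(O) = 1 (w(O) = (2*O)/((2*O)) = (2*O)*(1/(2*O)) = 1)
C = 178 (C = 1 - 1*(-177) = 1 + 177 = 178)
(C + r)*(96 + S) = (178 - 207)*(96 - 233) = -29*(-137) = 3973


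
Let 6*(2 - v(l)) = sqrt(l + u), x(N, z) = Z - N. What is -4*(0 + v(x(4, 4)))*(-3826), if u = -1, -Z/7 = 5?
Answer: 30608 - 15304*I*sqrt(10)/3 ≈ 30608.0 - 16132.0*I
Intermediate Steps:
Z = -35 (Z = -7*5 = -35)
x(N, z) = -35 - N
v(l) = 2 - sqrt(-1 + l)/6 (v(l) = 2 - sqrt(l - 1)/6 = 2 - sqrt(-1 + l)/6)
-4*(0 + v(x(4, 4)))*(-3826) = -4*(0 + (2 - sqrt(-1 + (-35 - 1*4))/6))*(-3826) = -4*(0 + (2 - sqrt(-1 + (-35 - 4))/6))*(-3826) = -4*(0 + (2 - sqrt(-1 - 39)/6))*(-3826) = -4*(0 + (2 - I*sqrt(10)/3))*(-3826) = -4*(2 - I*sqrt(10)/3)*(-3826) = (-8 + 4*I*sqrt(10)/3)*(-3826) = 30608 - 15304*I*sqrt(10)/3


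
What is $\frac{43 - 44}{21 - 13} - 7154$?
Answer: $- \frac{57233}{8} \approx -7154.1$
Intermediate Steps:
$\frac{43 - 44}{21 - 13} - 7154 = - \frac{1}{8} - 7154 = - \frac{57233}{8}$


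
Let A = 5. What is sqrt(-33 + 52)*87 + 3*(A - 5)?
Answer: 87*sqrt(19) ≈ 379.22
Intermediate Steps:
sqrt(-33 + 52)*87 + 3*(A - 5) = sqrt(-33 + 52)*87 + 3*(5 - 5) = sqrt(19)*87 + 3*0 = 87*sqrt(19) + 0 = 87*sqrt(19)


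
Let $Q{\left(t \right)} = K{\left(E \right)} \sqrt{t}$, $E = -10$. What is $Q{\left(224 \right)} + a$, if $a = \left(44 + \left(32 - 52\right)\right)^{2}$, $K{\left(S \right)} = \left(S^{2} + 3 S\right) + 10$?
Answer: $576 + 320 \sqrt{14} \approx 1773.3$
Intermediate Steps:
$K{\left(S \right)} = 10 + S^{2} + 3 S$
$a = 576$ ($a = \left(44 - 20\right)^{2} = 24^{2} = 576$)
$Q{\left(t \right)} = 80 \sqrt{t}$ ($Q{\left(t \right)} = \left(10 + \left(-10\right)^{2} + 3 \left(-10\right)\right) \sqrt{t} = \left(10 + 100 - 30\right) \sqrt{t} = 80 \sqrt{t}$)
$Q{\left(224 \right)} + a = 80 \sqrt{224} + 576 = 80 \cdot 4 \sqrt{14} + 576 = 320 \sqrt{14} + 576 = 576 + 320 \sqrt{14}$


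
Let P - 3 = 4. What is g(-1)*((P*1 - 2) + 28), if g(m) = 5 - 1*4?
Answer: 33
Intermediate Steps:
P = 7 (P = 3 + 4 = 7)
g(m) = 1 (g(m) = 5 - 4 = 1)
g(-1)*((P*1 - 2) + 28) = 1*((7*1 - 2) + 28) = 1*((7 - 2) + 28) = 1*(5 + 28) = 1*33 = 33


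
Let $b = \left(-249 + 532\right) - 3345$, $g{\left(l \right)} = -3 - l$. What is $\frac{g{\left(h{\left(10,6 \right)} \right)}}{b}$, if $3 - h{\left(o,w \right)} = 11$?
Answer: $- \frac{5}{3062} \approx -0.0016329$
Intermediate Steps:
$h{\left(o,w \right)} = -8$ ($h{\left(o,w \right)} = 3 - 11 = -8$)
$b = -3062$ ($b = 283 - 3345 = -3062$)
$\frac{g{\left(h{\left(10,6 \right)} \right)}}{b} = \frac{-3 - -8}{-3062} = \left(-3 + 8\right) \left(- \frac{1}{3062}\right) = 5 \left(- \frac{1}{3062}\right) = - \frac{5}{3062}$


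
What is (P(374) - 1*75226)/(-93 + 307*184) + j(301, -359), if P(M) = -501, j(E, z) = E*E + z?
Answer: 5089121863/56395 ≈ 90241.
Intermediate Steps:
j(E, z) = z + E² (j(E, z) = E² + z = z + E²)
(P(374) - 1*75226)/(-93 + 307*184) + j(301, -359) = (-501 - 1*75226)/(-93 + 307*184) + (-359 + 301²) = (-501 - 75226)/(-93 + 56488) + (-359 + 90601) = -75727/56395 + 90242 = 5089121863/56395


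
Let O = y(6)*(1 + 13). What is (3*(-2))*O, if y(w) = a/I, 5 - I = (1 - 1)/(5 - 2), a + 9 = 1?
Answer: 672/5 ≈ 134.40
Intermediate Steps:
a = -8 (a = -9 + 1 = -8)
I = 5 (I = 5 - (1 - 1)/(5 - 2) = 5 - 0/3 = 5 - 1*0 = 5 + 0 = 5)
y(w) = -8/5
O = -112/5 (O = -8*(1 + 13)/5 = -8/5*14 = -112/5 ≈ -22.400)
(3*(-2))*O = (3*(-2))*(-112/5) = -6*(-112/5) = 672/5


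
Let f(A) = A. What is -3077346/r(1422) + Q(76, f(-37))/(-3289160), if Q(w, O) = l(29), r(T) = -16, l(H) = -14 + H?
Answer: 63261771057/328916 ≈ 1.9233e+5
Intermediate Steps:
Q(w, O) = 15 (Q(w, O) = -14 + 29 = 15)
-3077346/r(1422) + Q(76, f(-37))/(-3289160) = -3077346/(-16) + 15/(-3289160) = -3077346*(-1/16) + 15*(-1/3289160) = 1538673/8 - 3/657832 = 63261771057/328916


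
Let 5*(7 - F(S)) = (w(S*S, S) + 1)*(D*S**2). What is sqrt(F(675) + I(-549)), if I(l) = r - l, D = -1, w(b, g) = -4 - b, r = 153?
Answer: I*sqrt(41519100791) ≈ 2.0376e+5*I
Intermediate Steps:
I(l) = 153 - l
F(S) = 7 + S**2*(-3 - S**2)/5 (F(S) = 7 - ((-4 - S*S) + 1)*(-S**2)/5 = 7 - ((-4 - S**2) + 1)*(-S**2)/5 = 7 - (-3 - S**2)*(-S**2)/5 = 7 - (-1)*S**2*(-3 - S**2)/5 = 7 + S**2*(-3 - S**2)/5)
sqrt(F(675) + I(-549)) = sqrt((7 - 3/5*675**2 - 1/5*675**4) + (153 - 1*(-549))) = sqrt((7 - 3/5*455625 - 1/5*207594140625) + (153 + 549)) = sqrt((7 - 273375 - 41518828125) + 702) = sqrt(-41519101493 + 702) = sqrt(-41519100791) = I*sqrt(41519100791)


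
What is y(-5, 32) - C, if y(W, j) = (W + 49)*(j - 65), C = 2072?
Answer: -3524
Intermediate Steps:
y(W, j) = (-65 + j)*(49 + W) (y(W, j) = (49 + W)*(-65 + j) = (-65 + j)*(49 + W))
y(-5, 32) - C = (-3185 - 65*(-5) + 49*32 - 5*32) - 1*2072 = (-3185 + 325 + 1568 - 160) - 2072 = -1452 - 2072 = -3524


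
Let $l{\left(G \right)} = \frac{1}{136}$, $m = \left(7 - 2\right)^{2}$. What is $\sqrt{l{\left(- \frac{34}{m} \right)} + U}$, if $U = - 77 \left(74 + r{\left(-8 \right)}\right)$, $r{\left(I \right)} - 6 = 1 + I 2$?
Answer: $\frac{3 i \sqrt{2571454}}{68} \approx 70.746 i$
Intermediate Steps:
$r{\left(I \right)} = 7 + 2 I$ ($r{\left(I \right)} = 6 + \left(1 + I 2\right) = 6 + \left(1 + 2 I\right) = 7 + 2 I$)
$m = 25$ ($m = 5^{2} = 25$)
$l{\left(G \right)} = \frac{1}{136}$
$U = -5005$ ($U = - 77 \left(74 + \left(7 + 2 \left(-8\right)\right)\right) = - 77 \left(74 + \left(7 - 16\right)\right) = - 77 \left(74 - 9\right) = \left(-77\right) 65 = -5005$)
$\sqrt{l{\left(- \frac{34}{m} \right)} + U} = \sqrt{\frac{1}{136} - 5005} = \sqrt{- \frac{680679}{136}} = \frac{3 i \sqrt{2571454}}{68}$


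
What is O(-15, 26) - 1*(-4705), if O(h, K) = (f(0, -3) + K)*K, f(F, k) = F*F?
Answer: 5381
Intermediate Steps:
f(F, k) = F²
O(h, K) = K² (O(h, K) = (0² + K)*K = (0 + K)*K = K*K = K²)
O(-15, 26) - 1*(-4705) = 26² - 1*(-4705) = 676 + 4705 = 5381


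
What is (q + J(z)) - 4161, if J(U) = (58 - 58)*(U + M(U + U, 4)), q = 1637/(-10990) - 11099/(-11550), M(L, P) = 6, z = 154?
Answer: -342903496/82425 ≈ -4160.2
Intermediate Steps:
q = 66929/82425 (q = 1637*(-1/10990) - 11099*(-1/11550) = -1637/10990 + 1009/1050 = 66929/82425 ≈ 0.81200)
J(U) = 0 (J(U) = (58 - 58)*(U + 6) = 0*(6 + U) = 0)
(q + J(z)) - 4161 = (66929/82425 + 0) - 4161 = 66929/82425 - 4161 = -342903496/82425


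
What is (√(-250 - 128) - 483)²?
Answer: 232911 - 2898*I*√42 ≈ 2.3291e+5 - 18781.0*I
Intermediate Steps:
(√(-250 - 128) - 483)² = (√(-378) - 483)² = (3*I*√42 - 483)² = (-483 + 3*I*√42)²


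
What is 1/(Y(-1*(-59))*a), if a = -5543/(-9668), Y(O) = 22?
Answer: 4834/60973 ≈ 0.079281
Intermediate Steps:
a = 5543/9668 (a = -5543*(-1/9668) = 5543/9668 ≈ 0.57333)
1/(Y(-1*(-59))*a) = 1/(22*(5543/9668)) = (1/22)*(9668/5543) = 4834/60973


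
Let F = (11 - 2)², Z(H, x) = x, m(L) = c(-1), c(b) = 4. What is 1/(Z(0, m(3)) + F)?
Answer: 1/85 ≈ 0.011765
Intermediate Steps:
m(L) = 4
F = 81 (F = 9² = 81)
1/(Z(0, m(3)) + F) = 1/(4 + 81) = 1/85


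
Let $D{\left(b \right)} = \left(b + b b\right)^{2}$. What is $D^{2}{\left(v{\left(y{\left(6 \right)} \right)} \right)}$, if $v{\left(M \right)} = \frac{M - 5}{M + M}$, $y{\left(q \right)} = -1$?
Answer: $20736$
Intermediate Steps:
$v{\left(M \right)} = \frac{-5 + M}{2 M}$
$D{\left(b \right)} = \left(b + b^{2}\right)^{2}$
$D^{2}{\left(v{\left(y{\left(6 \right)} \right)} \right)} = \left(\left(\frac{-5 - 1}{2 \left(-1\right)}\right)^{2} \left(1 + \frac{-5 - 1}{2 \left(-1\right)}\right)^{2}\right)^{2} = \left(\left(\frac{1}{2} \left(-1\right) \left(-6\right)\right)^{2} \left(1 + \frac{1}{2} \left(-1\right) \left(-6\right)\right)^{2}\right)^{2} = \left(3^{2} \left(1 + 3\right)^{2}\right)^{2} = \left(9 \cdot 4^{2}\right)^{2} = \left(9 \cdot 16\right)^{2} = 144^{2} = 20736$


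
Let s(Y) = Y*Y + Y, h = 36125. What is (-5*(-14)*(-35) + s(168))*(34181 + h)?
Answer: 1823878252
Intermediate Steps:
s(Y) = Y + Y**2 (s(Y) = Y**2 + Y = Y + Y**2)
(-5*(-14)*(-35) + s(168))*(34181 + h) = (-5*(-14)*(-35) + 168*(1 + 168))*(34181 + 36125) = (70*(-35) + 168*169)*70306 = (-2450 + 28392)*70306 = 25942*70306 = 1823878252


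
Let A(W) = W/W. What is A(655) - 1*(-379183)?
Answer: 379184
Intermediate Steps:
A(W) = 1
A(655) - 1*(-379183) = 1 - 1*(-379183) = 1 + 379183 = 379184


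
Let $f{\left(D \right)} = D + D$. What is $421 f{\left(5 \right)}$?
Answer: $4210$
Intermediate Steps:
$f{\left(D \right)} = 2 D$
$421 f{\left(5 \right)} = 421 \cdot 2 \cdot 5 = 421 \cdot 10 = 4210$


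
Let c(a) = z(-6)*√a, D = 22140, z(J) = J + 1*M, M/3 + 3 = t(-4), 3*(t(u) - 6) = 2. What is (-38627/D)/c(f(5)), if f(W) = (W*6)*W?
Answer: -38627*√6/3321000 ≈ -0.028490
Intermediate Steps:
t(u) = 20/3 (t(u) = 6 + (⅓)*2 = 6 + ⅔ = 20/3)
M = 11 (M = -9 + 3*(20/3) = -9 + 20 = 11)
z(J) = 11 + J (z(J) = J + 1*11 = J + 11 = 11 + J)
f(W) = 6*W² (f(W) = (6*W)*W = 6*W²)
c(a) = 5*√a (c(a) = (11 - 6)*√a = 5*√a)
(-38627/D)/c(f(5)) = (-38627/22140)/((5*√(6*5²))) = (-38627*1/22140)/((5*√(6*25))) = -38627*√6/150/22140 = -38627*√6/3321000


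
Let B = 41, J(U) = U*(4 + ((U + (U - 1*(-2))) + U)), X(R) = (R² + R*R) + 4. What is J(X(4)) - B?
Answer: 4063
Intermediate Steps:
X(R) = 4 + 2*R² (X(R) = (R² + R²) + 4 = 2*R² + 4 = 4 + 2*R²)
J(U) = U*(6 + 3*U) (J(U) = U*(4 + ((U + (U + 2)) + U)) = U*(4 + ((U + (2 + U)) + U)) = U*(4 + ((2 + 2*U) + U)) = U*(4 + (2 + 3*U)) = U*(6 + 3*U))
J(X(4)) - B = 3*(4 + 2*4²)*(2 + (4 + 2*4²)) - 1*41 = 3*(4 + 2*16)*(2 + (4 + 2*16)) - 41 = 3*(4 + 32)*(2 + (4 + 32)) - 41 = 3*36*(2 + 36) - 41 = 3*36*38 - 41 = 4104 - 41 = 4063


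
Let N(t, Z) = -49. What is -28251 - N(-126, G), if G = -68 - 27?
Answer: -28202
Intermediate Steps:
G = -95
-28251 - N(-126, G) = -28251 - 1*(-49) = -28251 + 49 = -28202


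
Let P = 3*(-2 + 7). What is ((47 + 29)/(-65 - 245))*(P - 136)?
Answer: 4598/155 ≈ 29.665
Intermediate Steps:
P = 15 (P = 3*5 = 15)
((47 + 29)/(-65 - 245))*(P - 136) = ((47 + 29)/(-65 - 245))*(15 - 136) = (76/(-310))*(-121) = (76*(-1/310))*(-121) = -38/155*(-121) = 4598/155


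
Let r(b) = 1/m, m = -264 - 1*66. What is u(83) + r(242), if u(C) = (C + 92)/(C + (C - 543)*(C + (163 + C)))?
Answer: -23223/5546090 ≈ -0.0041873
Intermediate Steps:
m = -330 (m = -264 - 66 = -330)
u(C) = (92 + C)/(C + (-543 + C)*(163 + 2*C))
r(b) = -1/330 (r(b) = 1/(-330) = -1/330)
u(83) + r(242) = (92 + 83)/(-88509 - 922*83 + 2*83²) - 1/330 = 175/(-88509 - 76526 + 2*6889) - 1/330 = 175/(-88509 - 76526 + 13778) - 1/330 = 175/(-151257) - 1/330 = -1/151257*175 - 1/330 = -175/151257 - 1/330 = -23223/5546090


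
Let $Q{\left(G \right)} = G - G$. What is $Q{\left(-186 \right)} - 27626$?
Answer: $-27626$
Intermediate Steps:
$Q{\left(G \right)} = 0$
$Q{\left(-186 \right)} - 27626 = 0 - 27626 = -27626$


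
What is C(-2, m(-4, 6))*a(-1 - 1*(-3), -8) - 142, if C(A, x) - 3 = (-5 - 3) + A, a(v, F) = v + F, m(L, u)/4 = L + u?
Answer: -100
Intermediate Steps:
m(L, u) = 4*L + 4*u (m(L, u) = 4*(L + u) = 4*L + 4*u)
a(v, F) = F + v
C(A, x) = -5 + A (C(A, x) = 3 + ((-5 - 3) + A) = 3 + (-8 + A) = -5 + A)
C(-2, m(-4, 6))*a(-1 - 1*(-3), -8) - 142 = (-5 - 2)*(-8 + (-1 - 1*(-3))) - 142 = -7*(-8 + (-1 + 3)) - 142 = -7*(-8 + 2) - 142 = -7*(-6) - 142 = 42 - 142 = -100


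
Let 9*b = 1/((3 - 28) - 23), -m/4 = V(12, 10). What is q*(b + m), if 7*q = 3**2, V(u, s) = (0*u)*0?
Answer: -1/336 ≈ -0.0029762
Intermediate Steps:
V(u, s) = 0 (V(u, s) = 0*0 = 0)
q = 9/7 (q = (1/7)*3**2 = (1/7)*9 = 9/7 ≈ 1.2857)
m = 0 (m = -4*0 = 0)
b = -1/432 (b = 1/(9*((3 - 28) - 23)) = 1/(9*(-25 - 23)) = (1/9)/(-48) = (1/9)*(-1/48) = -1/432 ≈ -0.0023148)
q*(b + m) = 9*(-1/432 + 0)/7 = (9/7)*(-1/432) = -1/336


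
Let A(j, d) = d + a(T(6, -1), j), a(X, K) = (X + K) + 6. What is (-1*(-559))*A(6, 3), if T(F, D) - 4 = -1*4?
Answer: 8385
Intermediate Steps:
T(F, D) = 0 (T(F, D) = 4 - 1*4 = 4 - 4 = 0)
a(X, K) = 6 + K + X (a(X, K) = (K + X) + 6 = 6 + K + X)
A(j, d) = 6 + d + j (A(j, d) = d + (6 + j + 0) = d + (6 + j) = 6 + d + j)
(-1*(-559))*A(6, 3) = (-1*(-559))*(6 + 3 + 6) = 559*15 = 8385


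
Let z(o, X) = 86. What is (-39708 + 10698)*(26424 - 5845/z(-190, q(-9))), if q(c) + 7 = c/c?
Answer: -32877308595/43 ≈ -7.6459e+8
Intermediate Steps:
q(c) = -6 (q(c) = -7 + c/c = -7 + 1 = -6)
(-39708 + 10698)*(26424 - 5845/z(-190, q(-9))) = (-39708 + 10698)*(26424 - 5845/86) = -29010*(26424 - 5845*1/86) = -29010*(26424 - 5845/86) = -29010*2266619/86 = -32877308595/43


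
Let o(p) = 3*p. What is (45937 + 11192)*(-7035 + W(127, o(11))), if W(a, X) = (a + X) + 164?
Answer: -383392719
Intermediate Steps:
W(a, X) = 164 + X + a (W(a, X) = (X + a) + 164 = 164 + X + a)
(45937 + 11192)*(-7035 + W(127, o(11))) = (45937 + 11192)*(-7035 + (164 + 3*11 + 127)) = 57129*(-7035 + (164 + 33 + 127)) = 57129*(-7035 + 324) = 57129*(-6711) = -383392719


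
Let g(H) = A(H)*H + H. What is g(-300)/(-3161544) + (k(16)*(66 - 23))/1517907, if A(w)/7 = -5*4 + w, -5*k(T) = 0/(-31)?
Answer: -55975/263462 ≈ -0.21246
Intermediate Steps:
k(T) = 0 (k(T) = -0/(-31) = -0*(-1)/31 = -1/5*0 = 0)
A(w) = -140 + 7*w (A(w) = 7*(-5*4 + w) = 7*(-20 + w) = -140 + 7*w)
g(H) = H + H*(-140 + 7*H) (g(H) = (-140 + 7*H)*H + H = H*(-140 + 7*H) + H = H + H*(-140 + 7*H))
g(-300)/(-3161544) + (k(16)*(66 - 23))/1517907 = -300*(-139 + 7*(-300))/(-3161544) + (0*(66 - 23))/1517907 = -300*(-139 - 2100)*(-1/3161544) + (0*43)*(1/1517907) = -300*(-2239)*(-1/3161544) + 0*(1/1517907) = 671700*(-1/3161544) + 0 = -55975/263462 + 0 = -55975/263462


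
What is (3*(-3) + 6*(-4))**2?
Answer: 1089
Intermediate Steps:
(3*(-3) + 6*(-4))**2 = (-9 - 24)**2 = (-33)**2 = 1089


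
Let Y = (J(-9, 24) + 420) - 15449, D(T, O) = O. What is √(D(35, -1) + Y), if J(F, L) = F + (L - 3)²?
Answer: 3*I*√1622 ≈ 120.82*I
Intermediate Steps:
J(F, L) = F + (-3 + L)²
Y = -14597 (Y = ((-9 + (-3 + 24)²) + 420) - 15449 = ((-9 + 21²) + 420) - 15449 = ((-9 + 441) + 420) - 15449 = (432 + 420) - 15449 = 852 - 15449 = -14597)
√(D(35, -1) + Y) = √(-1 - 14597) = √(-14598) = 3*I*√1622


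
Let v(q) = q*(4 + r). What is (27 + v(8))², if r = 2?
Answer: 5625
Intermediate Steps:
v(q) = 6*q (v(q) = q*(4 + 2) = q*6 = 6*q)
(27 + v(8))² = (27 + 6*8)² = (27 + 48)² = 75² = 5625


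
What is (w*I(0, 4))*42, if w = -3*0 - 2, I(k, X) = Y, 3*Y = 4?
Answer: -112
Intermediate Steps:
Y = 4/3 (Y = (⅓)*4 = 4/3 ≈ 1.3333)
I(k, X) = 4/3
w = -2 (w = 0 - 2 = -2)
(w*I(0, 4))*42 = -2*4/3*42 = -8/3*42 = -112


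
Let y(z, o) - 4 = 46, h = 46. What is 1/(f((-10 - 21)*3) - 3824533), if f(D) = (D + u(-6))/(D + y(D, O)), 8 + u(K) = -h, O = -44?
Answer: -43/164454772 ≈ -2.6147e-7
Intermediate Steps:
y(z, o) = 50 (y(z, o) = 4 + 46 = 50)
u(K) = -54 (u(K) = -8 - 1*46 = -8 - 46 = -54)
f(D) = (-54 + D)/(50 + D) (f(D) = (D - 54)/(D + 50) = (-54 + D)/(50 + D))
1/(f((-10 - 21)*3) - 3824533) = 1/((-54 + (-10 - 21)*3)/(50 + (-10 - 21)*3) - 3824533) = 1/((-54 - 31*3)/(50 - 31*3) - 3824533) = 1/((-54 - 93)/(50 - 93) - 3824533) = 1/(-147/(-43) - 3824533) = 1/(-1/43*(-147) - 3824533) = 1/(147/43 - 3824533) = 1/(-164454772/43) = -43/164454772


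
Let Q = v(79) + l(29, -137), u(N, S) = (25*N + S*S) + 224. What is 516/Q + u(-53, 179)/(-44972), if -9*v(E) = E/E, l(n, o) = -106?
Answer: -59599417/10737065 ≈ -5.5508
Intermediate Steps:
v(E) = -1/9 (v(E) = -E/(9*E) = -1/9*1 = -1/9)
u(N, S) = 224 + S**2 + 25*N (u(N, S) = (25*N + S**2) + 224 = (S**2 + 25*N) + 224 = 224 + S**2 + 25*N)
Q = -955/9 (Q = -1/9 - 106 = -955/9 ≈ -106.11)
516/Q + u(-53, 179)/(-44972) = 516/(-955/9) + (224 + 179**2 + 25*(-53))/(-44972) = 516*(-9/955) + (224 + 32041 - 1325)*(-1/44972) = -4644/955 + 30940*(-1/44972) = -4644/955 - 7735/11243 = -59599417/10737065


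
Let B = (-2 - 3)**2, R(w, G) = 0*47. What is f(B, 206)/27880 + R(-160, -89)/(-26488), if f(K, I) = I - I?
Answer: 0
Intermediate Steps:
R(w, G) = 0
B = 25 (B = (-5)**2 = 25)
f(K, I) = 0
f(B, 206)/27880 + R(-160, -89)/(-26488) = 0/27880 + 0/(-26488) = 0*(1/27880) + 0*(-1/26488) = 0 + 0 = 0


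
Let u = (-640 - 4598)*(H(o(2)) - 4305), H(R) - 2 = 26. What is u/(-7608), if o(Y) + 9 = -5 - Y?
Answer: -3733821/1268 ≈ -2944.7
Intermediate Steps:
o(Y) = -14 - Y (o(Y) = -9 + (-5 - Y) = -14 - Y)
H(R) = 28 (H(R) = 2 + 26 = 28)
u = 22402926 (u = (-640 - 4598)*(28 - 4305) = -5238*(-4277) = 22402926)
u/(-7608) = 22402926/(-7608) = 22402926*(-1/7608) = -3733821/1268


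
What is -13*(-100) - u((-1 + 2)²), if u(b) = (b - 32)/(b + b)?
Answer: 2631/2 ≈ 1315.5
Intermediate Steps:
u(b) = (-32 + b)/(2*b) (u(b) = (-32 + b)/((2*b)) = (-32 + b)*(1/(2*b)) = (-32 + b)/(2*b))
-13*(-100) - u((-1 + 2)²) = -13*(-100) - (-32 + (-1 + 2)²)/(2*((-1 + 2)²)) = 1300 - (-32 + 1²)/(2*(1²)) = 1300 - (-32 + 1)/(2*1) = 1300 - (-31)/2 = 1300 - 1*(-31/2) = 1300 + 31/2 = 2631/2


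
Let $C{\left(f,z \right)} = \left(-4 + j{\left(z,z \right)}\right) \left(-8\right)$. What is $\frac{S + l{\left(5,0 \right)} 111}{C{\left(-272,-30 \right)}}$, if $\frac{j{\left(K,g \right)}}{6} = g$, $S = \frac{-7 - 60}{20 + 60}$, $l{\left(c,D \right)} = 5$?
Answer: $\frac{44333}{117760} \approx 0.37647$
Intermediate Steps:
$S = - \frac{67}{80} \approx -0.8375$
$j{\left(K,g \right)} = 6 g$
$C{\left(f,z \right)} = 32 - 48 z$ ($C{\left(f,z \right)} = \left(-4 + 6 z\right) \left(-8\right) = 32 - 48 z$)
$\frac{S + l{\left(5,0 \right)} 111}{C{\left(-272,-30 \right)}} = \frac{- \frac{67}{80} + 5 \cdot 111}{32 - -1440} = \frac{- \frac{67}{80} + 555}{32 + 1440} = \frac{44333}{80 \cdot 1472} = \frac{44333}{80} \cdot \frac{1}{1472} = \frac{44333}{117760}$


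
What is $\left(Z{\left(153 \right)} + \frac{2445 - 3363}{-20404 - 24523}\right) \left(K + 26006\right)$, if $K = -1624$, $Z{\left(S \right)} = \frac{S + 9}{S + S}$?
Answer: $\frac{10239196518}{763759} \approx 13406.0$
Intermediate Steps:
$Z{\left(S \right)} = \frac{9 + S}{2 S}$
$\left(Z{\left(153 \right)} + \frac{2445 - 3363}{-20404 - 24523}\right) \left(K + 26006\right) = \left(\frac{9 + 153}{2 \cdot 153} + \frac{2445 - 3363}{-20404 - 24523}\right) \left(-1624 + 26006\right) = \left(\frac{1}{2} \cdot \frac{1}{153} \cdot 162 - \frac{918}{-44927}\right) 24382 = \left(\frac{9}{17} - - \frac{918}{44927}\right) 24382 = \left(\frac{9}{17} + \frac{918}{44927}\right) 24382 = \frac{419949}{763759} \cdot 24382 = \frac{10239196518}{763759}$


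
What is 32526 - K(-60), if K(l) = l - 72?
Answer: 32658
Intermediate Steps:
K(l) = -72 + l
32526 - K(-60) = 32526 - (-72 - 60) = 32526 - 1*(-132) = 32526 + 132 = 32658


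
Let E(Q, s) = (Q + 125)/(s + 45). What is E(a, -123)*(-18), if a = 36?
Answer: 483/13 ≈ 37.154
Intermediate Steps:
E(Q, s) = (125 + Q)/(45 + s)
E(a, -123)*(-18) = ((125 + 36)/(45 - 123))*(-18) = (161/(-78))*(-18) = -1/78*161*(-18) = -161/78*(-18) = 483/13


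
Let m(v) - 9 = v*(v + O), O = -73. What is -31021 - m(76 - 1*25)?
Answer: -29908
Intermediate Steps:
m(v) = 9 + v*(-73 + v) (m(v) = 9 + v*(v - 73) = 9 + v*(-73 + v))
-31021 - m(76 - 1*25) = -31021 - (9 + (76 - 1*25)**2 - 73*(76 - 1*25)) = -31021 - (9 + (76 - 25)**2 - 73*(76 - 25)) = -31021 - (9 + 51**2 - 73*51) = -31021 - (9 + 2601 - 3723) = -31021 - 1*(-1113) = -31021 + 1113 = -29908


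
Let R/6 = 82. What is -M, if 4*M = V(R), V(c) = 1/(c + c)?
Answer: -1/3936 ≈ -0.00025406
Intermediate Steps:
R = 492 (R = 6*82 = 492)
V(c) = 1/(2*c)
M = 1/3936 (M = ((1/2)/492)/4 = ((1/2)*(1/492))/4 = (1/4)*(1/984) = 1/3936 ≈ 0.00025406)
-M = -1*1/3936 = -1/3936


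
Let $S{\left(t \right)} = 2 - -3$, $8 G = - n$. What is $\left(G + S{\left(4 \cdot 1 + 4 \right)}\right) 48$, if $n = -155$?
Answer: $1170$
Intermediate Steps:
$G = \frac{155}{8}$ ($G = \frac{\left(-1\right) \left(-155\right)}{8} = \frac{1}{8} \cdot 155 = \frac{155}{8} \approx 19.375$)
$S{\left(t \right)} = 5$ ($S{\left(t \right)} = 2 + 3 = 5$)
$\left(G + S{\left(4 \cdot 1 + 4 \right)}\right) 48 = \left(\frac{155}{8} + 5\right) 48 = \frac{195}{8} \cdot 48 = 1170$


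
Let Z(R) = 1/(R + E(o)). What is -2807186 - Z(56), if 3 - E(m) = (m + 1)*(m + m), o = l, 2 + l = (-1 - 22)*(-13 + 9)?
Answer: -45816082705/16321 ≈ -2.8072e+6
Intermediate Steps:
l = 90 (l = -2 + (-1 - 22)*(-13 + 9) = -2 - 23*(-4) = -2 + 92 = 90)
o = 90
E(m) = 3 - 2*m*(1 + m) (E(m) = 3 - (m + 1)*(m + m) = 3 - (1 + m)*2*m = 3 - 2*m*(1 + m))
Z(R) = 1/(-16377 + R) (Z(R) = 1/(R + (3 - 2*90 - 2*90²)) = 1/(R + (3 - 180 - 2*8100)) = 1/(R + (3 - 180 - 16200)) = 1/(R - 16377) = 1/(-16377 + R))
-2807186 - Z(56) = -2807186 - 1/(-16377 + 56) = -2807186 - 1/(-16321) = -2807186 - 1*(-1/16321) = -2807186 + 1/16321 = -45816082705/16321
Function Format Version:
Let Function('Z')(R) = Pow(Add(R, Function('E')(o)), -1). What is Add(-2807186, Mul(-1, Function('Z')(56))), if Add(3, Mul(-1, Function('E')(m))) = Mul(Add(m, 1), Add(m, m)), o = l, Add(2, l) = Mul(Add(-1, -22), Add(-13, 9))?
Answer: Rational(-45816082705, 16321) ≈ -2.8072e+6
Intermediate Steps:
l = 90 (l = Add(-2, Mul(Add(-1, -22), Add(-13, 9))) = Add(-2, Mul(-23, -4)) = Add(-2, 92) = 90)
o = 90
Function('E')(m) = Add(3, Mul(-2, m, Add(1, m))) (Function('E')(m) = Add(3, Mul(-1, Mul(Add(m, 1), Add(m, m)))) = Add(3, Mul(-1, Mul(Add(1, m), Mul(2, m)))) = Add(3, Mul(-1, Mul(2, m, Add(1, m)))) = Add(3, Mul(-2, m, Add(1, m))))
Function('Z')(R) = Pow(Add(-16377, R), -1) (Function('Z')(R) = Pow(Add(R, Add(3, Mul(-2, 90), Mul(-2, Pow(90, 2)))), -1) = Pow(Add(R, Add(3, -180, Mul(-2, 8100))), -1) = Pow(Add(R, Add(3, -180, -16200)), -1) = Pow(Add(R, -16377), -1) = Pow(Add(-16377, R), -1))
Add(-2807186, Mul(-1, Function('Z')(56))) = Add(-2807186, Mul(-1, Pow(Add(-16377, 56), -1))) = Add(-2807186, Mul(-1, Pow(-16321, -1))) = Add(-2807186, Mul(-1, Rational(-1, 16321))) = Add(-2807186, Rational(1, 16321)) = Rational(-45816082705, 16321)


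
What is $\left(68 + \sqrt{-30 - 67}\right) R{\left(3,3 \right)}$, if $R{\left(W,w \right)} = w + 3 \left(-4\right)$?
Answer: $-612 - 9 i \sqrt{97} \approx -612.0 - 88.64 i$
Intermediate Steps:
$R{\left(W,w \right)} = -12 + w$ ($R{\left(W,w \right)} = w - 12 = -12 + w$)
$\left(68 + \sqrt{-30 - 67}\right) R{\left(3,3 \right)} = \left(68 + \sqrt{-30 - 67}\right) \left(-12 + 3\right) = \left(68 + \sqrt{-97}\right) \left(-9\right) = \left(68 + i \sqrt{97}\right) \left(-9\right) = -612 - 9 i \sqrt{97}$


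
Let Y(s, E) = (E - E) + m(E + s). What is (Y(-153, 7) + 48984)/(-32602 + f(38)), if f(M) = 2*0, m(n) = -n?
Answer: -24565/16301 ≈ -1.5070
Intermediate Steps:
Y(s, E) = -E - s (Y(s, E) = (E - E) - (E + s) = 0 + (-E - s) = -E - s)
f(M) = 0
(Y(-153, 7) + 48984)/(-32602 + f(38)) = ((-1*7 - 1*(-153)) + 48984)/(-32602 + 0) = ((-7 + 153) + 48984)/(-32602) = (146 + 48984)*(-1/32602) = 49130*(-1/32602) = -24565/16301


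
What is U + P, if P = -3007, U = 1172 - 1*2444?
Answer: -4279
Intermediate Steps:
U = -1272 (U = 1172 - 2444 = -1272)
U + P = -1272 - 3007 = -4279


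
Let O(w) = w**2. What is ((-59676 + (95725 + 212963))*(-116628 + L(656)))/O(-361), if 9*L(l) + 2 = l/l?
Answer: -29041799204/130321 ≈ -2.2285e+5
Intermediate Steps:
L(l) = -1/9 (L(l) = -2/9 + (l/l)/9 = -2/9 + (1/9)*1 = -2/9 + 1/9 = -1/9)
((-59676 + (95725 + 212963))*(-116628 + L(656)))/O(-361) = ((-59676 + (95725 + 212963))*(-116628 - 1/9))/((-361)**2) = ((-59676 + 308688)*(-1049653/9))/130321 = (249012*(-1049653/9))*(1/130321) = -29041799204*1/130321 = -29041799204/130321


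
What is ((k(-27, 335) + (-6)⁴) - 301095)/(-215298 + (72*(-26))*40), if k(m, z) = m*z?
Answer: 17158/16121 ≈ 1.0643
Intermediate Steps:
((k(-27, 335) + (-6)⁴) - 301095)/(-215298 + (72*(-26))*40) = ((-27*335 + (-6)⁴) - 301095)/(-215298 + (72*(-26))*40) = ((-9045 + 1296) - 301095)/(-215298 - 1872*40) = (-7749 - 301095)/(-215298 - 74880) = -308844/(-290178) = -308844*(-1/290178) = 17158/16121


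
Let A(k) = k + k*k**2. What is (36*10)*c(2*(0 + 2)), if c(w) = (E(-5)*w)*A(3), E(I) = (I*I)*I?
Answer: -5400000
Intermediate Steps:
E(I) = I**3 (E(I) = I**2*I = I**3)
A(k) = k + k**3
c(w) = -3750*w (c(w) = ((-5)**3*w)*(3 + 3**3) = (-125*w)*(3 + 27) = -125*w*30 = -3750*w)
(36*10)*c(2*(0 + 2)) = (36*10)*(-7500*(0 + 2)) = 360*(-7500*2) = 360*(-3750*4) = 360*(-15000) = -5400000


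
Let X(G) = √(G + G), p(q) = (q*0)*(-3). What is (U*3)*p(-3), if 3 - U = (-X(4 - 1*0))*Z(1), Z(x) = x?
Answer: 0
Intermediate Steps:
p(q) = 0 (p(q) = 0*(-3) = 0)
X(G) = √2*√G (X(G) = √(2*G) = √2*√G)
U = 3 + 2*√2 (U = 3 - (-√2*√(4 - 1*0)) = 3 - (-√2*√(4 + 0)) = 3 - (-√2*√4) = 3 - (-√2*2) = 3 - (-2*√2) = 3 - (-2)*√2 = 3 + 2*√2 ≈ 5.8284)
(U*3)*p(-3) = ((3 + 2*√2)*3)*0 = (9 + 6*√2)*0 = 0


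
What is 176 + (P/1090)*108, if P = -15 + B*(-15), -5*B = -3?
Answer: 94624/545 ≈ 173.62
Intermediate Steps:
B = ⅗ (B = -⅕*(-3) = ⅗ ≈ 0.60000)
P = -24 (P = -15 + (⅗)*(-15) = -15 - 9 = -24)
176 + (P/1090)*108 = 176 - 24/1090*108 = 176 - 24*1/1090*108 = 176 - 12/545*108 = 176 - 1296/545 = 94624/545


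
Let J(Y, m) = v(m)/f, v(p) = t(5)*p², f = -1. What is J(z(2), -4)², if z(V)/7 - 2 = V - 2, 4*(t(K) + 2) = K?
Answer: 144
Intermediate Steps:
t(K) = -2 + K/4
z(V) = 7*V (z(V) = 14 + 7*(V - 2) = 14 + 7*(-2 + V) = 14 + (-14 + 7*V) = 7*V)
v(p) = -3*p²/4 (v(p) = (-2 + (¼)*5)*p² = (-2 + 5/4)*p² = -3*p²/4)
J(Y, m) = 3*m²/4 (J(Y, m) = -3*m²/4/(-1) = -3*m²/4*(-1) = 3*m²/4)
J(z(2), -4)² = ((¾)*(-4)²)² = ((¾)*16)² = 12² = 144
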